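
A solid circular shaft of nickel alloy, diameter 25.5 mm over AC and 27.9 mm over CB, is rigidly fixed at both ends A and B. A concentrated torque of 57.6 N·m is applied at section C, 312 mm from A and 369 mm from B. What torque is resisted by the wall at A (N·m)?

26.0 N·m

Compatibility: T_A·a/J_AC = T_B·b/J_CB with T_A + T_B = T₀.
J_AC = 4.15×10^-8 m⁴, J_CB = 5.95×10^-8 m⁴, so T_A = T₀·(J_AC/a)/((J_AC/a)+(J_CB/b)) = 26.04 N·m, T_B = 31.56 N·m.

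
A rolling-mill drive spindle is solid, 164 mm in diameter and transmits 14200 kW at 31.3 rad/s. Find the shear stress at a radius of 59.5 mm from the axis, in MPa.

380 MPa

ω = 31.3 rad/s, so T = P/ω = 14200×10³ / 31.30 = 453700 N·m.
J = πd⁴/32 = π(0.164)⁴/32 = 7.102×10^-5 m⁴.
Shear stress varies linearly with radius: τ = T·r/J = 453700 × 0.0595 / 7.102×10^-5 = 3.801×10^8 Pa.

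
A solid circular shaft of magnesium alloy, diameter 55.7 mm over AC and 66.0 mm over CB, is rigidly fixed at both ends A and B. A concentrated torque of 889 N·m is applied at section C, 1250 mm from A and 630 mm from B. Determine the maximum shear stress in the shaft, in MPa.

Compatibility: T_A·a/J_AC = T_B·b/J_CB with T_A + T_B = T₀.
J_AC = 9.45×10^-7 m⁴, J_CB = 1.86×10^-6 m⁴, so T_A = T₀·(J_AC/a)/((J_AC/a)+(J_CB/b)) = 181.0 N·m, T_B = 708.0 N·m.
τ in each portion: τ_AC = 5.33×10^6 Pa, τ_CB = 1.25×10^7 Pa; maximum is in CB.
τ_max = T_CB·r/J = 708.0·0.0330/1.86×10^-6 = 1.254×10^7 Pa.

12.5 MPa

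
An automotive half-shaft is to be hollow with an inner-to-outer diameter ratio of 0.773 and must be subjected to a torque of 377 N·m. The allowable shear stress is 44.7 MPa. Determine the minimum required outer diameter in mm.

For a hollow shaft with d_i/d_o = 0.773: τ_max = 16T/(π d_o³ (1−k⁴)), so d_o = [16T/(π τ_allow (1−k⁴))]^(1/3) = [16·377.0/(π·4.47×10^7·0.6430)]^(1/3) = 0.04058 m.

40.6 mm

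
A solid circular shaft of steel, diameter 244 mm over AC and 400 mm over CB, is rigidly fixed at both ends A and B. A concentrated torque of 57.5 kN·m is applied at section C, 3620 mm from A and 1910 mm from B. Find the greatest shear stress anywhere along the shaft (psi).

618 psi

Compatibility: T_A·a/J_AC = T_B·b/J_CB with T_A + T_B = T₀.
J_AC = 3.48×10^-4 m⁴, J_CB = 2.51×10^-3 m⁴, so T_A = T₀·(J_AC/a)/((J_AC/a)+(J_CB/b)) = 3915 N·m, T_B = 53590 N·m.
τ in each portion: τ_AC = 1.37×10^6 Pa, τ_CB = 4.26×10^6 Pa; maximum is in CB.
τ_max = T_CB·r/J = 53590·0.200/2.51×10^-3 = 4.264×10^6 Pa.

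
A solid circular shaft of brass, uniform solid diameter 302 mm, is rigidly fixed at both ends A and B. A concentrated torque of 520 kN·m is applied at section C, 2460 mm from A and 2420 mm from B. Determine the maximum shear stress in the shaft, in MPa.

48.5 MPa

With uniform GJ and both ends fixed, compatibility θ_AC = θ_CB gives T_A·a = T_B·b, together with T_A + T_B = T₀.
T_A = T₀·b/(a+b) = 520000·2420/4880 = 257900 N·m; T_B = 262100 N·m.
τ in each portion: τ_AC = 4.77×10^7 Pa, τ_CB = 4.85×10^7 Pa; maximum is in CB.
τ_max = T_CB·r/J = 262100·0.151/8.17×10^-4 = 4.847×10^7 Pa.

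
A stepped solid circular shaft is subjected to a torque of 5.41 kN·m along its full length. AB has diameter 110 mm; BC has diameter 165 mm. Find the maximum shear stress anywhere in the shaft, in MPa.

Under the same torque, τ_max = 16T/(πd³) is largest where d is smallest — segment AB (d = 110 mm).
τ_max = 16·5410/(π·(0.110)³) = 2.070×10^7 Pa.

20.7 MPa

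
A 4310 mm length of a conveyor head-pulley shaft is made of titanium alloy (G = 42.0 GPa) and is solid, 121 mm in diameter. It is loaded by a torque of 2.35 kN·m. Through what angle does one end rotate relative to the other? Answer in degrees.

0.657°

J = πd⁴/32 = π(0.121)⁴/32 = 2.104×10^-5 m⁴.
θ = T·L/(G·J) = 2350 × 4.31 / (42.0×10⁹ × 2.104×10^-5) = 0.01146 rad.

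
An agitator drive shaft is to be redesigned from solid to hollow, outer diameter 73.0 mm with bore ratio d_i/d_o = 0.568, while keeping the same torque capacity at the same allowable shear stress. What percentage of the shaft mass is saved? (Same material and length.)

27.1 %

Equal τ_max and T ⇒ the solid shaft needs d_s³ = d_o³(1−k⁴), so d_s = 73.0·(1−0.568⁴)^(1/3) = 70.37 mm.
Area ratio A_h/A_s = d_o²(1−k²)/d_s² = (1−k²)/(1−k⁴)^(2/3) = 0.7289.
Mass saving = 1 − 0.7289 = 27.1 %.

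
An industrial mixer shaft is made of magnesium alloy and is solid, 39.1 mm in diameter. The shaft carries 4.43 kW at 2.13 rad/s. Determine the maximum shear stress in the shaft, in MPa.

ω = 2.13 rad/s, so T = P/ω = 4.43×10³ / 2.130 = 2080 N·m.
J = πd⁴/32 = π(0.0391)⁴/32 = 2.295×10^-7 m⁴.
τ_max = T·r/J = 2080 × 0.0196 / 2.295×10^-7 = 1.772×10^8 Pa.

177 MPa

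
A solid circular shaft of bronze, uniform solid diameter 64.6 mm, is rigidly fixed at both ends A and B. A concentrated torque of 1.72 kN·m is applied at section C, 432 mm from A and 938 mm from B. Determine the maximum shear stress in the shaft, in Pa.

2.22e7 Pa

With uniform GJ and both ends fixed, compatibility θ_AC = θ_CB gives T_A·a = T_B·b, together with T_A + T_B = T₀.
T_A = T₀·b/(a+b) = 1720·938/1370 = 1178 N·m; T_B = 542.4 N·m.
τ in each portion: τ_AC = 2.22×10^7 Pa, τ_CB = 1.02×10^7 Pa; maximum is in AC.
τ_max = T_AC·r/J = 1178·0.0323/1.71×10^-6 = 2.225×10^7 Pa.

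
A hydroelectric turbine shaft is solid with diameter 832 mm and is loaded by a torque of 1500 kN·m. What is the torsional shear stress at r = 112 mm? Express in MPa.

3.57 MPa

J = πd⁴/32 = π(0.832)⁴/32 = 0.04704 m⁴.
Shear stress varies linearly with radius: τ = T·r/J = 1.500e6 × 0.112 / 0.04704 = 3.571×10^6 Pa.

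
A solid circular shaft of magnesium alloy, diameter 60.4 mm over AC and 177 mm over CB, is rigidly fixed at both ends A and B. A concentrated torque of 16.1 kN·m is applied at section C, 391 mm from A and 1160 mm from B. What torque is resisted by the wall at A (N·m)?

623 N·m

Compatibility: T_A·a/J_AC = T_B·b/J_CB with T_A + T_B = T₀.
J_AC = 1.31×10^-6 m⁴, J_CB = 9.64×10^-5 m⁴, so T_A = T₀·(J_AC/a)/((J_AC/a)+(J_CB/b)) = 622.6 N·m, T_B = 15480 N·m.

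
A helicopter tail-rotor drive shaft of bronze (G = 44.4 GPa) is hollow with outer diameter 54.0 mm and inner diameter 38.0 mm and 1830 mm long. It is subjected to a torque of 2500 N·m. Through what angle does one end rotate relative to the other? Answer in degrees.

9.37°

J = π(d_o⁴ − d_i⁴)/32 = π(0.0540⁴ − 0.0380⁴)/32 = 6.301×10^-7 m⁴.
θ = T·L/(G·J) = 2500 × 1.83 / (44.4×10⁹ × 6.301×10^-7) = 0.1635 rad.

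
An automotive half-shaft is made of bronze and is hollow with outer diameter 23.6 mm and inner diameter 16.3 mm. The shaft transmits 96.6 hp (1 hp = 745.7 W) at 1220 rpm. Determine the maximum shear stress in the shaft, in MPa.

283 MPa

ω = 2π·1220/60 = 127.8 rad/s, so T = P/ω = 96.6×745.7 / 127.8 = 563.8 N·m.
J = π(d_o⁴ − d_i⁴)/32 = π(0.0236⁴ − 0.0163⁴)/32 = 2.352×10^-8 m⁴.
τ_max = T·r/J = 563.8 × 0.0118 / 2.352×10^-8 = 2.828×10^8 Pa.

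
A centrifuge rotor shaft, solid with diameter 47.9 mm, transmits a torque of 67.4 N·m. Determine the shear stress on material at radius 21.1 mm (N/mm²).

2.75 N/mm²

J = πd⁴/32 = π(0.0479)⁴/32 = 5.168×10^-7 m⁴.
Shear stress varies linearly with radius: τ = T·r/J = 67.40 × 0.0211 / 5.168×10^-7 = 2.752×10^6 Pa.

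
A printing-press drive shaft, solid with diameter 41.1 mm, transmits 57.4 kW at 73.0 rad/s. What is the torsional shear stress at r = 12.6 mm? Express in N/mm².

35.4 N/mm²

ω = 73.0 rad/s, so T = P/ω = 57.4×10³ / 73.00 = 786.3 N·m.
J = πd⁴/32 = π(0.0411)⁴/32 = 2.801×10^-7 m⁴.
Shear stress varies linearly with radius: τ = T·r/J = 786.3 × 0.0126 / 2.801×10^-7 = 3.537×10^7 Pa.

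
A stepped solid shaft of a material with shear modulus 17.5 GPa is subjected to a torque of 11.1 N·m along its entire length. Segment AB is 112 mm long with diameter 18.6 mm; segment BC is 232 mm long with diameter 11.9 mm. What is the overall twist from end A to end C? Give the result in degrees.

J_AB = π(0.0186)⁴/32 = 1.18×10^-8 m⁴; J_BC = π(0.0119)⁴/32 = 1.97×10^-9 m⁴.
θ = (T/G)·Σ L_i/J_i = (11.10/17.5×10⁹)·(0.112/1.18×10^-8 + 0.232/1.97×10^-9) = 0.08079 rad.

4.63°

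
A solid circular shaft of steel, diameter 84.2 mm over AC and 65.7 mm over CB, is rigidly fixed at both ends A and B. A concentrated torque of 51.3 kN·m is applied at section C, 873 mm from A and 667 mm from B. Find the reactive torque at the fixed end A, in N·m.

Compatibility: T_A·a/J_AC = T_B·b/J_CB with T_A + T_B = T₀.
J_AC = 4.93×10^-6 m⁴, J_CB = 1.83×10^-6 m⁴, so T_A = T₀·(J_AC/a)/((J_AC/a)+(J_CB/b)) = 34540 N·m, T_B = 16760 N·m.

34500 N·m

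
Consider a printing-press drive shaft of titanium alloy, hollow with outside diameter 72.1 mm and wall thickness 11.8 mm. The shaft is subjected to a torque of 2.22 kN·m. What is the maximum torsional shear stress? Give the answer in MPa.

37.9 MPa

J = π(d_o⁴ − d_i⁴)/32 = π(0.0721⁴ − 0.0485⁴)/32 = 2.110×10^-6 m⁴.
τ_max = T·r/J = 2220 × 0.0360 / 2.110×10^-6 = 3.793×10^7 Pa.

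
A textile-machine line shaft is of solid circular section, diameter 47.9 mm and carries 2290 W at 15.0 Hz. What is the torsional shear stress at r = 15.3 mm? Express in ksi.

ω = 2π·15.0 = 94.25 rad/s, so T = P/ω = 2290 / 94.25 = 24.30 N·m.
J = πd⁴/32 = π(0.0479)⁴/32 = 5.168×10^-7 m⁴.
Shear stress varies linearly with radius: τ = T·r/J = 24.30 × 0.0153 / 5.168×10^-7 = 7.193×10^5 Pa.

0.104 ksi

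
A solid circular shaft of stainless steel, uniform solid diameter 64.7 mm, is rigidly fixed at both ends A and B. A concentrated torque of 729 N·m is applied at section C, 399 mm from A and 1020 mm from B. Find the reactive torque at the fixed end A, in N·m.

With uniform GJ and both ends fixed, compatibility θ_AC = θ_CB gives T_A·a = T_B·b, together with T_A + T_B = T₀.
T_A = T₀·b/(a+b) = 729.0·1020/1419 = 524.0 N·m; T_B = 205.0 N·m.

524 N·m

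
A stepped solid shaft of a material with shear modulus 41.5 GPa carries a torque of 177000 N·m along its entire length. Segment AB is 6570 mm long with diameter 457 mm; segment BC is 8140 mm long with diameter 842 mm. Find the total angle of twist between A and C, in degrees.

0.415°

J_AB = π(0.457)⁴/32 = 4.28×10^-3 m⁴; J_BC = π(0.842)⁴/32 = 0.0493 m⁴.
θ = (T/G)·Σ L_i/J_i = (177000/41.5×10⁹)·(6.57/4.28×10^-3 + 8.14/0.0493) = 7.247×10^-3 rad.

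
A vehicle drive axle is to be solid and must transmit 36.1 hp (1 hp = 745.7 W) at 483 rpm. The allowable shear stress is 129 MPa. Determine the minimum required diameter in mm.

ω = 2π·483/60 = 50.58 rad/s, so T = P/ω = 36.1×745.7 / 50.58 = 532.2 N·m.
For a solid shaft τ_max = 16T/(πd³), so d = (16T/(π τ_allow))^(1/3) = (16·532.2/(π·1.29×10^8))^(1/3) = 0.02759 m.

27.6 mm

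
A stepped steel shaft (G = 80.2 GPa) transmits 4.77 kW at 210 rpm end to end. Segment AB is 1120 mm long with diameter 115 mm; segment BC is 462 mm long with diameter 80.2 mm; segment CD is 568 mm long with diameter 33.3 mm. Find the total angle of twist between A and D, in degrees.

ω = 2π·210/60 = 21.99 rad/s, so T = P/ω = 4.77×10³ / 21.99 = 216.9 N·m.
J_AB = π(0.115)⁴/32 = 1.72×10^-5 m⁴; J_BC = π(0.0802)⁴/32 = 4.06×10^-6 m⁴; J_CD = π(0.0333)⁴/32 = 1.21×10^-7 m⁴.
θ = (T/G)·Σ L_i/J_i = (216.9/80.2×10⁹)·(1.12/1.72×10^-5 + 0.462/4.06×10^-6 + 0.568/1.21×10^-7) = 0.01321 rad.

0.757°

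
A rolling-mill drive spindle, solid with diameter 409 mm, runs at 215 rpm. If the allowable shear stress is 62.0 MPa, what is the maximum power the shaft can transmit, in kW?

18800 kW

J = πd⁴/32 = π(0.409)⁴/32 = 2.747×10^-3 m⁴.
T_max = τ_allow·J/r = 6.20×10^7 × 2.747×10^-3 / 0.204 = 832900 N·m.
ω = 2π·215/60 = 22.51 rad/s, so P_max = T_max·ω = 1.875×10^7 W.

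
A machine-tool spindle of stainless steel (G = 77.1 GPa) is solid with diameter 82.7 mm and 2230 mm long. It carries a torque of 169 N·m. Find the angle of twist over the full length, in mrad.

J = πd⁴/32 = π(0.0827)⁴/32 = 4.592×10^-6 m⁴.
θ = T·L/(G·J) = 169.0 × 2.23 / (77.1×10⁹ × 4.592×10^-6) = 1.064×10^-3 rad.

1.06 mrad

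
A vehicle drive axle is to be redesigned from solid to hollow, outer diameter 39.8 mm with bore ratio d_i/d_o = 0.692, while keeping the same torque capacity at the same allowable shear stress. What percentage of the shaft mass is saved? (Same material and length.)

38.0 %

Equal τ_max and T ⇒ the solid shaft needs d_s³ = d_o³(1−k⁴), so d_s = 39.8·(1−0.692⁴)^(1/3) = 36.49 mm.
Area ratio A_h/A_s = d_o²(1−k²)/d_s² = (1−k²)/(1−k⁴)^(2/3) = 0.6200.
Mass saving = 1 − 0.6200 = 38.0 %.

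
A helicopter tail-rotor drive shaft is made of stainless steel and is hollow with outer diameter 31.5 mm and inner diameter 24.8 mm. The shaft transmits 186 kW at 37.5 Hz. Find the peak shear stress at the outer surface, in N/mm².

ω = 2π·37.5 = 235.6 rad/s, so T = P/ω = 186×10³ / 235.6 = 789.4 N·m.
J = π(d_o⁴ − d_i⁴)/32 = π(0.0315⁴ − 0.0248⁴)/32 = 5.952×10^-8 m⁴.
τ_max = T·r/J = 789.4 × 0.0158 / 5.952×10^-8 = 2.089×10^8 Pa.

209 N/mm²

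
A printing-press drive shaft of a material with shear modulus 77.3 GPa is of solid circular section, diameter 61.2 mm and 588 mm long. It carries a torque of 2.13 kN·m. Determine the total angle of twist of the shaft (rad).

J = πd⁴/32 = π(0.0612)⁴/32 = 1.377×10^-6 m⁴.
θ = T·L/(G·J) = 2130 × 0.588 / (77.3×10⁹ × 1.377×10^-6) = 0.01176 rad.

0.0118 rad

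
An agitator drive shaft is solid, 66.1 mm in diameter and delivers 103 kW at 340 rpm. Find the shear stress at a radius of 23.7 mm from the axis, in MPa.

ω = 2π·340/60 = 35.60 rad/s, so T = P/ω = 103×10³ / 35.60 = 2893 N·m.
J = πd⁴/32 = π(0.0661)⁴/32 = 1.874×10^-6 m⁴.
Shear stress varies linearly with radius: τ = T·r/J = 2893 × 0.0237 / 1.874×10^-6 = 3.658×10^7 Pa.

36.6 MPa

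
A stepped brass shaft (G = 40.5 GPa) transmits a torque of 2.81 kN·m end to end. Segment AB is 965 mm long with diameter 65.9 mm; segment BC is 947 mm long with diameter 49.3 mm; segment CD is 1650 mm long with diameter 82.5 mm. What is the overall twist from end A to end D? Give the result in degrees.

J_AB = π(0.0659)⁴/32 = 1.85×10^-6 m⁴; J_BC = π(0.0493)⁴/32 = 5.80×10^-7 m⁴; J_CD = π(0.0825)⁴/32 = 4.55×10^-6 m⁴.
θ = (T/G)·Σ L_i/J_i = (2810/40.5×10⁹)·(0.965/1.85×10^-6 + 0.947/5.80×10^-7 + 1.65/4.55×10^-6) = 0.1746 rad.

10.0°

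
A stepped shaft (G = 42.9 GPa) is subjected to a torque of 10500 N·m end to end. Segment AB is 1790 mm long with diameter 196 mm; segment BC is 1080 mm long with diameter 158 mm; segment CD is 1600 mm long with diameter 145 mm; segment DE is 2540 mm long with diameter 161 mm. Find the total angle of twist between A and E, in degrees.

J_AB = π(0.196)⁴/32 = 1.45×10^-4 m⁴; J_BC = π(0.158)⁴/32 = 6.12×10^-5 m⁴; J_CD = π(0.145)⁴/32 = 4.34×10^-5 m⁴; J_DE = π(0.161)⁴/32 = 6.60×10^-5 m⁴.
θ = (T/G)·Σ L_i/J_i = (10500/42.9×10⁹)·(1.79/1.45×10^-4 + 1.08/6.12×10^-5 + 1.60/4.34×10^-5 + 2.54/6.60×10^-5) = 0.02579 rad.

1.48°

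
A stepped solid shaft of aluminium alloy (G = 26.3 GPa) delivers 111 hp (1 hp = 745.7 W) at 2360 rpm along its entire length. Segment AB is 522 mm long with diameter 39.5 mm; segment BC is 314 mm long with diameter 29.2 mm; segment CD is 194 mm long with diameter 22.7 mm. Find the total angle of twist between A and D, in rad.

ω = 2π·2360/60 = 247.1 rad/s, so T = P/ω = 111×745.7 / 247.1 = 334.9 N·m.
J_AB = π(0.0395)⁴/32 = 2.39×10^-7 m⁴; J_BC = π(0.0292)⁴/32 = 7.14×10^-8 m⁴; J_CD = π(0.0227)⁴/32 = 2.61×10^-8 m⁴.
θ = (T/G)·Σ L_i/J_i = (334.9/26.3×10⁹)·(0.522/2.39×10^-7 + 0.314/7.14×10^-8 + 0.194/2.61×10^-8) = 0.1786 rad.

0.179 rad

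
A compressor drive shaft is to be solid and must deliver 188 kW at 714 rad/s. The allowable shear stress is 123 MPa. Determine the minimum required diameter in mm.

22.2 mm

ω = 714 rad/s, so T = P/ω = 188×10³ / 714.0 = 263.3 N·m.
For a solid shaft τ_max = 16T/(πd³), so d = (16T/(π τ_allow))^(1/3) = (16·263.3/(π·1.23×10^8))^(1/3) = 0.02217 m.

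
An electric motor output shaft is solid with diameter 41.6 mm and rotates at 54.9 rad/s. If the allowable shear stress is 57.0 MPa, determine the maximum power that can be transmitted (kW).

J = πd⁴/32 = π(0.0416)⁴/32 = 2.940×10^-7 m⁴.
T_max = τ_allow·J/r = 5.70×10^7 × 2.940×10^-7 / 0.0208 = 805.7 N·m.
ω = 54.9 rad/s, so P_max = T_max·ω = 4.423×10^4 W.

44.2 kW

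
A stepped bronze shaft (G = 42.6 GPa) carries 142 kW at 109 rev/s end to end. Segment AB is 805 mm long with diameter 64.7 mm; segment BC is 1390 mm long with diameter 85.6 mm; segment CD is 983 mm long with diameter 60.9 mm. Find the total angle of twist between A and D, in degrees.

ω = 2π·109 = 684.9 rad/s, so T = P/ω = 142×10³ / 684.9 = 207.3 N·m.
J_AB = π(0.0647)⁴/32 = 1.72×10^-6 m⁴; J_BC = π(0.0856)⁴/32 = 5.27×10^-6 m⁴; J_CD = π(0.0609)⁴/32 = 1.35×10^-6 m⁴.
θ = (T/G)·Σ L_i/J_i = (207.3/42.6×10⁹)·(0.805/1.72×10^-6 + 1.39/5.27×10^-6 + 0.983/1.35×10^-6) = 7.104×10^-3 rad.

0.407°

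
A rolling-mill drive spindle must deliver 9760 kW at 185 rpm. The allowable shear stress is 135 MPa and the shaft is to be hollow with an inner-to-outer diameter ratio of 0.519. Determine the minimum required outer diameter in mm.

ω = 2π·185/60 = 19.37 rad/s, so T = P/ω = 9760×10³ / 19.37 = 503800 N·m.
For a hollow shaft with d_i/d_o = 0.519: τ_max = 16T/(π d_o³ (1−k⁴)), so d_o = [16T/(π τ_allow (1−k⁴))]^(1/3) = [16·503800/(π·1.35×10^8·0.9274)]^(1/3) = 0.2737 m.

274 mm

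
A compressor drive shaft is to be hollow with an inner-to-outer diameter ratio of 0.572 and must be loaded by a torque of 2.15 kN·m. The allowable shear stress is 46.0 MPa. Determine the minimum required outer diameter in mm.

For a hollow shaft with d_i/d_o = 0.572: τ_max = 16T/(π d_o³ (1−k⁴)), so d_o = [16T/(π τ_allow (1−k⁴))]^(1/3) = [16·2150/(π·4.60×10^7·0.8930)]^(1/3) = 0.06436 m.

64.4 mm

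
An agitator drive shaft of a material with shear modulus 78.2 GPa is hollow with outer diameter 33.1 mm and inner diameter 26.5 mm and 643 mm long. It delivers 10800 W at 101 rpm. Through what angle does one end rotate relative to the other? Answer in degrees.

ω = 2π·101/60 = 10.58 rad/s, so T = P/ω = 10800 / 10.58 = 1021 N·m.
J = π(d_o⁴ − d_i⁴)/32 = π(0.0331⁴ − 0.0265⁴)/32 = 6.943×10^-8 m⁴.
θ = T·L/(G·J) = 1021 × 0.643 / (78.2×10⁹ × 6.943×10^-8) = 0.1209 rad.

6.93°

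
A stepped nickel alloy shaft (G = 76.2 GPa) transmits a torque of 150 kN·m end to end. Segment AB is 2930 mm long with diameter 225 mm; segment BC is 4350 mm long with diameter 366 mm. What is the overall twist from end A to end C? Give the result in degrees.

1.59°

J_AB = π(0.225)⁴/32 = 2.52×10^-4 m⁴; J_BC = π(0.366)⁴/32 = 1.76×10^-3 m⁴.
θ = (T/G)·Σ L_i/J_i = (150000/76.2×10⁹)·(2.93/2.52×10^-4 + 4.35/1.76×10^-3) = 0.02778 rad.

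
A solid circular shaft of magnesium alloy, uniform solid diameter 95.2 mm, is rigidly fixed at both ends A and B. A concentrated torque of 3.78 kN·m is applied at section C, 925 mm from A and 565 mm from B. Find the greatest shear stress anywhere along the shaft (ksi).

With uniform GJ and both ends fixed, compatibility θ_AC = θ_CB gives T_A·a = T_B·b, together with T_A + T_B = T₀.
T_A = T₀·b/(a+b) = 3780·565/1490 = 1433 N·m; T_B = 2347 N·m.
τ in each portion: τ_AC = 8.46×10^6 Pa, τ_CB = 1.39×10^7 Pa; maximum is in CB.
τ_max = T_CB·r/J = 2347·0.0476/8.06×10^-6 = 1.385×10^7 Pa.

2.01 ksi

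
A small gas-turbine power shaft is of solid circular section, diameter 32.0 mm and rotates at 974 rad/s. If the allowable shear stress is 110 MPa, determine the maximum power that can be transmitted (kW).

689 kW

J = πd⁴/32 = π(0.0320)⁴/32 = 1.029×10^-7 m⁴.
T_max = τ_allow·J/r = 1.10×10^8 × 1.029×10^-7 / 0.0160 = 707.7 N·m.
ω = 974 rad/s, so P_max = T_max·ω = 6.893×10^5 W.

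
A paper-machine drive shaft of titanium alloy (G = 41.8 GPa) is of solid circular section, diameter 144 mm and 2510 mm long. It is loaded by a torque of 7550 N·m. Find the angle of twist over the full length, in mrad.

J = πd⁴/32 = π(0.144)⁴/32 = 4.221×10^-5 m⁴.
θ = T·L/(G·J) = 7550 × 2.51 / (41.8×10⁹ × 4.221×10^-5) = 0.01074 rad.

10.7 mrad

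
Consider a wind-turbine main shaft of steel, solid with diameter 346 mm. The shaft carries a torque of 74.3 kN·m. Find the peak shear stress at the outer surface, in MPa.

9.14 MPa

J = πd⁴/32 = π(0.346)⁴/32 = 1.407×10^-3 m⁴.
τ_max = T·r/J = 74300 × 0.173 / 1.407×10^-3 = 9.135×10^6 Pa.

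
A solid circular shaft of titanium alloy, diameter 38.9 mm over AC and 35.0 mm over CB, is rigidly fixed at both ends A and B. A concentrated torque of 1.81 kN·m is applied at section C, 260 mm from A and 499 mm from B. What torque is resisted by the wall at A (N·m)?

1350 N·m

Compatibility: T_A·a/J_AC = T_B·b/J_CB with T_A + T_B = T₀.
J_AC = 2.25×10^-7 m⁴, J_CB = 1.47×10^-7 m⁴, so T_A = T₀·(J_AC/a)/((J_AC/a)+(J_CB/b)) = 1349 N·m, T_B = 460.7 N·m.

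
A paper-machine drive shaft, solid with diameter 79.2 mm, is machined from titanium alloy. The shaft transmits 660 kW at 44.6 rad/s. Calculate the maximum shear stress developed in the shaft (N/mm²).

ω = 44.6 rad/s, so T = P/ω = 660×10³ / 44.60 = 14800 N·m.
J = πd⁴/32 = π(0.0792)⁴/32 = 3.863×10^-6 m⁴.
τ_max = T·r/J = 14800 × 0.0396 / 3.863×10^-6 = 1.517×10^8 Pa.

152 N/mm²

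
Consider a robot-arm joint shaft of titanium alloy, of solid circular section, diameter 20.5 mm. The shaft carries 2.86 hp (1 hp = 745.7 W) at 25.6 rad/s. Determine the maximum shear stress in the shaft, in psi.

7140 psi

ω = 25.6 rad/s, so T = P/ω = 2.86×745.7 / 25.60 = 83.31 N·m.
J = πd⁴/32 = π(0.0205)⁴/32 = 1.734×10^-8 m⁴.
τ_max = T·r/J = 83.31 × 0.0103 / 1.734×10^-8 = 4.925×10^7 Pa.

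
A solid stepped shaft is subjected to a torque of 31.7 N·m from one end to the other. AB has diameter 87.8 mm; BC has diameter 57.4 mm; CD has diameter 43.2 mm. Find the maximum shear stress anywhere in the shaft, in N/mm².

Under the same torque, τ_max = 16T/(πd³) is largest where d is smallest — segment CD (d = 43.2 mm).
τ_max = 16·31.70/(π·(0.0432)³) = 2.003×10^6 Pa.

2.00 N/mm²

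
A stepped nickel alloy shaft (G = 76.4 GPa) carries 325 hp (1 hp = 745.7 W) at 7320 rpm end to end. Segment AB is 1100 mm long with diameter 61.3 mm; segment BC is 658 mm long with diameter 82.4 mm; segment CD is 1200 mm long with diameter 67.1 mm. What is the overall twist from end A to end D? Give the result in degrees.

ω = 2π·7320/60 = 766.5 rad/s, so T = P/ω = 325×745.7 / 766.5 = 316.2 N·m.
J_AB = π(0.0613)⁴/32 = 1.39×10^-6 m⁴; J_BC = π(0.0824)⁴/32 = 4.53×10^-6 m⁴; J_CD = π(0.0671)⁴/32 = 1.99×10^-6 m⁴.
θ = (T/G)·Σ L_i/J_i = (316.2/76.4×10⁹)·(1.10/1.39×10^-6 + 0.658/4.53×10^-6 + 1.20/1.99×10^-6) = 6.381×10^-3 rad.

0.366°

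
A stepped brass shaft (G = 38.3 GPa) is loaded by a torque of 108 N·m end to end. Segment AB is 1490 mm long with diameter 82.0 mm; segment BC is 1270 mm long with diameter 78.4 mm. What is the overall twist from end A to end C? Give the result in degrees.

0.110°

J_AB = π(0.0820)⁴/32 = 4.44×10^-6 m⁴; J_BC = π(0.0784)⁴/32 = 3.71×10^-6 m⁴.
θ = (T/G)·Σ L_i/J_i = (108.0/38.3×10⁹)·(1.49/4.44×10^-6 + 1.27/3.71×10^-6) = 1.912×10^-3 rad.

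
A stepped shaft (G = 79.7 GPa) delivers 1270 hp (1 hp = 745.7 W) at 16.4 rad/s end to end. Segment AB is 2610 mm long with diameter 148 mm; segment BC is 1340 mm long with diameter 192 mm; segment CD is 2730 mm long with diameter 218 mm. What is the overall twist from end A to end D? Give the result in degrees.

3.23°

ω = 16.4 rad/s, so T = P/ω = 1270×745.7 / 16.40 = 57750 N·m.
J_AB = π(0.148)⁴/32 = 4.71×10^-5 m⁴; J_BC = π(0.192)⁴/32 = 1.33×10^-4 m⁴; J_CD = π(0.218)⁴/32 = 2.22×10^-4 m⁴.
θ = (T/G)·Σ L_i/J_i = (57750/79.7×10⁹)·(2.61/4.71×10^-5 + 1.34/1.33×10^-4 + 2.73/2.22×10^-4) = 0.05635 rad.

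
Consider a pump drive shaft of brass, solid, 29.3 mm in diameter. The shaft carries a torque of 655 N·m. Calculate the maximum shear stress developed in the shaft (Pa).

1.33e8 Pa

J = πd⁴/32 = π(0.0293)⁴/32 = 7.236×10^-8 m⁴.
τ_max = T·r/J = 655.0 × 0.0146 / 7.236×10^-8 = 1.326×10^8 Pa.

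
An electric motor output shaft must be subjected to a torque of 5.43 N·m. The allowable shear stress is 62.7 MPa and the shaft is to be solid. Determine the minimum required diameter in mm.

For a solid shaft τ_max = 16T/(πd³), so d = (16T/(π τ_allow))^(1/3) = (16·5.430/(π·6.27×10^7))^(1/3) = 0.007612 m.

7.61 mm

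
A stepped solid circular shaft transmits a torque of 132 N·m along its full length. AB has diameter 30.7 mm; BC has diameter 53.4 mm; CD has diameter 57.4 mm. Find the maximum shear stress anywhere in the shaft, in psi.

3370 psi

Under the same torque, τ_max = 16T/(πd³) is largest where d is smallest — segment AB (d = 30.7 mm).
τ_max = 16·132.0/(π·(0.0307)³) = 2.323×10^7 Pa.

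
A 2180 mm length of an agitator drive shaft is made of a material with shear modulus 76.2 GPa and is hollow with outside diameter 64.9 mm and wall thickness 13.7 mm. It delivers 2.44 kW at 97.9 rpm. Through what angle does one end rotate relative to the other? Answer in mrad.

ω = 2π·97.9/60 = 10.25 rad/s, so T = P/ω = 2.44×10³ / 10.25 = 238.0 N·m.
J = π(d_o⁴ − d_i⁴)/32 = π(0.0649⁴ − 0.0375⁴)/32 = 1.548×10^-6 m⁴.
θ = T·L/(G·J) = 238.0 × 2.18 / (76.2×10⁹ × 1.548×10^-6) = 4.400×10^-3 rad.

4.40 mrad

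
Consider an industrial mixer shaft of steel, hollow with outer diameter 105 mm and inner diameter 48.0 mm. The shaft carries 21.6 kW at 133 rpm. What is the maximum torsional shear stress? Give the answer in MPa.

7.13 MPa

ω = 2π·133/60 = 13.93 rad/s, so T = P/ω = 21.6×10³ / 13.93 = 1551 N·m.
J = π(d_o⁴ − d_i⁴)/32 = π(0.105⁴ − 0.0480⁴)/32 = 1.141×10^-5 m⁴.
τ_max = T·r/J = 1551 × 0.0525 / 1.141×10^-5 = 7.135×10^6 Pa.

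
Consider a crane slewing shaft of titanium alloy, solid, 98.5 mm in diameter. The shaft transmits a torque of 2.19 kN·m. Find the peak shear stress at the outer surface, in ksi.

J = πd⁴/32 = π(0.0985)⁴/32 = 9.242×10^-6 m⁴.
τ_max = T·r/J = 2190 × 0.0493 / 9.242×10^-6 = 1.167×10^7 Pa.

1.69 ksi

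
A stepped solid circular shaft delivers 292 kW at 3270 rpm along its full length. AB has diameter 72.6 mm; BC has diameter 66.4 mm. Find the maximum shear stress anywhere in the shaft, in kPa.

14800 kPa

ω = 2π·3270/60 = 342.4 rad/s, so T = P/ω = 292×10³ / 342.4 = 852.7 N·m.
Under the same torque, τ_max = 16T/(πd³) is largest where d is smallest — segment BC (d = 66.4 mm).
τ_max = 16·852.7/(π·(0.0664)³) = 1.483×10^7 Pa.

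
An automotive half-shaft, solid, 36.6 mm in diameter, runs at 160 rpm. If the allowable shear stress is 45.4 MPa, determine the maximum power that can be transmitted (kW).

J = πd⁴/32 = π(0.0366)⁴/32 = 1.762×10^-7 m⁴.
T_max = τ_allow·J/r = 4.54×10^7 × 1.762×10^-7 / 0.0183 = 437.0 N·m.
ω = 2π·160/60 = 16.76 rad/s, so P_max = T_max·ω = 7323 W.

7.32 kW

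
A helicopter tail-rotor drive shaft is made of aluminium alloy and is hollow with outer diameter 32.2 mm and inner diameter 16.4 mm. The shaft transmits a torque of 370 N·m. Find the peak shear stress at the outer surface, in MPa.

60.5 MPa

J = π(d_o⁴ − d_i⁴)/32 = π(0.0322⁴ − 0.0164⁴)/32 = 9.844×10^-8 m⁴.
τ_max = T·r/J = 370.0 × 0.0161 / 9.844×10^-8 = 6.051×10^7 Pa.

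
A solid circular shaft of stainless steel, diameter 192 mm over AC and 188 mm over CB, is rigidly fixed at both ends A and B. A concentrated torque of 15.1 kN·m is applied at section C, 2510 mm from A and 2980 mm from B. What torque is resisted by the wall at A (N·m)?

Compatibility: T_A·a/J_AC = T_B·b/J_CB with T_A + T_B = T₀.
J_AC = 1.33×10^-4 m⁴, J_CB = 1.23×10^-4 m⁴, so T_A = T₀·(J_AC/a)/((J_AC/a)+(J_CB/b)) = 8511 N·m, T_B = 6589 N·m.

8510 N·m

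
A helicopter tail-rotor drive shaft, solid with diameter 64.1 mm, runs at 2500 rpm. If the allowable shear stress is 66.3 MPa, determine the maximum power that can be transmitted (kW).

898 kW

J = πd⁴/32 = π(0.0641)⁴/32 = 1.657×10^-6 m⁴.
T_max = τ_allow·J/r = 6.63×10^7 × 1.657×10^-6 / 0.0320 = 3429 N·m.
ω = 2π·2500/60 = 261.8 rad/s, so P_max = T_max·ω = 8.976×10^5 W.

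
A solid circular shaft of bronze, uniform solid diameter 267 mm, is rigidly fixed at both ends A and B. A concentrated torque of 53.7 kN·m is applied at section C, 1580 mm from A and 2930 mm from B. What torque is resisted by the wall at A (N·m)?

With uniform GJ and both ends fixed, compatibility θ_AC = θ_CB gives T_A·a = T_B·b, together with T_A + T_B = T₀.
T_A = T₀·b/(a+b) = 53700·2930/4510 = 34890 N·m; T_B = 18810 N·m.

34900 N·m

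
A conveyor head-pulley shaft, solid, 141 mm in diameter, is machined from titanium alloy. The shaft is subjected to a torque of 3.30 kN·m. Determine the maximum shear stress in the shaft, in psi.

870 psi

J = πd⁴/32 = π(0.141)⁴/32 = 3.880×10^-5 m⁴.
τ_max = T·r/J = 3300 × 0.0705 / 3.880×10^-5 = 5.996×10^6 Pa.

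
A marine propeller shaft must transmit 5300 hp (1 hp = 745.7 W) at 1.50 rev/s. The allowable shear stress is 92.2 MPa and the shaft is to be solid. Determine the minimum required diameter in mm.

ω = 2π·1.50 = 9.425 rad/s, so T = P/ω = 5300×745.7 / 9.425 = 419300 N·m.
For a solid shaft τ_max = 16T/(πd³), so d = (16T/(π τ_allow))^(1/3) = (16·419300/(π·9.22×10^7))^(1/3) = 0.2851 m.

285 mm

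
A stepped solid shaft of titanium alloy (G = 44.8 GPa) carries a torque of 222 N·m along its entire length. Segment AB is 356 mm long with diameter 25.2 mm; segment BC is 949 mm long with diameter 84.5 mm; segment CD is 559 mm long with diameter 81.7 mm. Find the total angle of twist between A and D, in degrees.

J_AB = π(0.0252)⁴/32 = 3.96×10^-8 m⁴; J_BC = π(0.0845)⁴/32 = 5.01×10^-6 m⁴; J_CD = π(0.0817)⁴/32 = 4.37×10^-6 m⁴.
θ = (T/G)·Σ L_i/J_i = (222.0/44.8×10⁹)·(0.356/3.96×10^-8 + 0.949/5.01×10^-6 + 0.559/4.37×10^-6) = 0.04613 rad.

2.64°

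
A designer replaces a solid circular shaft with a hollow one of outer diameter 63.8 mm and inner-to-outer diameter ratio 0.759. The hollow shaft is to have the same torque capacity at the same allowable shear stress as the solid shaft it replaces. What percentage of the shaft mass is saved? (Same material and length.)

Equal τ_max and T ⇒ the solid shaft needs d_s³ = d_o³(1−k⁴), so d_s = 63.8·(1−0.759⁴)^(1/3) = 55.78 mm.
Area ratio A_h/A_s = d_o²(1−k²)/d_s² = (1−k²)/(1−k⁴)^(2/3) = 0.5547.
Mass saving = 1 − 0.5547 = 44.5 %.

44.5 %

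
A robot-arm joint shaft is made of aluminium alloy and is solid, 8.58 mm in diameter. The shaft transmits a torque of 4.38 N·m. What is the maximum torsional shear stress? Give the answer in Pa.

J = πd⁴/32 = π(0.00858)⁴/32 = 5.320×10^-10 m⁴.
τ_max = T·r/J = 4.380 × 0.00429 / 5.320×10^-10 = 3.532×10^7 Pa.

3.53e7 Pa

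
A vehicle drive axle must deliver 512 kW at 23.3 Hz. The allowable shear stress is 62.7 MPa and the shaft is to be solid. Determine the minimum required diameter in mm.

ω = 2π·23.3 = 146.4 rad/s, so T = P/ω = 512×10³ / 146.4 = 3497 N·m.
For a solid shaft τ_max = 16T/(πd³), so d = (16T/(π τ_allow))^(1/3) = (16·3497/(π·6.27×10^7))^(1/3) = 0.06574 m.

65.7 mm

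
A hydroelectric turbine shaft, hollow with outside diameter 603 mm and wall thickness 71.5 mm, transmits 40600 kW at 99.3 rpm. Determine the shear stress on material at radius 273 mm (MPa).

124 MPa

ω = 2π·99.3/60 = 10.40 rad/s, so T = P/ω = 40600×10³ / 10.40 = 3.904e6 N·m.
J = π(d_o⁴ − d_i⁴)/32 = π(0.603⁴ − 0.460⁴)/32 = 8.584×10^-3 m⁴.
Shear stress varies linearly with radius: τ = T·r/J = 3.904e6 × 0.273 / 8.584×10^-3 = 1.242×10^8 Pa.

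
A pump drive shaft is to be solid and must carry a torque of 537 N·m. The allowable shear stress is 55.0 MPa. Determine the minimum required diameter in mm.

36.8 mm

For a solid shaft τ_max = 16T/(πd³), so d = (16T/(π τ_allow))^(1/3) = (16·537.0/(π·5.50×10^7))^(1/3) = 0.03677 m.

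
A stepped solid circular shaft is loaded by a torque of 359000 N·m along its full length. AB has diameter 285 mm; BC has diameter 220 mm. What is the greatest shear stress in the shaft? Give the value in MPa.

Under the same torque, τ_max = 16T/(πd³) is largest where d is smallest — segment BC (d = 220 mm).
τ_max = 16·359000/(π·(0.220)³) = 1.717×10^8 Pa.

172 MPa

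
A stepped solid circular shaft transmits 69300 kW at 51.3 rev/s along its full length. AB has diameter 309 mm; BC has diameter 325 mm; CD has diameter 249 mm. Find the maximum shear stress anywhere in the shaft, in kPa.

ω = 2π·51.3 = 322.3 rad/s, so T = P/ω = 69300×10³ / 322.3 = 215000 N·m.
Under the same torque, τ_max = 16T/(πd³) is largest where d is smallest — segment CD (d = 249 mm).
τ_max = 16·215000/(π·(0.249)³) = 7.093×10^7 Pa.

70900 kPa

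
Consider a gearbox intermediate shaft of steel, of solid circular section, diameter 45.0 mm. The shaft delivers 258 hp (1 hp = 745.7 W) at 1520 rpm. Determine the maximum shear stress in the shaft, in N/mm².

67.6 N/mm²

ω = 2π·1520/60 = 159.2 rad/s, so T = P/ω = 258×745.7 / 159.2 = 1209 N·m.
J = πd⁴/32 = π(0.0450)⁴/32 = 4.026×10^-7 m⁴.
τ_max = T·r/J = 1209 × 0.0225 / 4.026×10^-7 = 6.755×10^7 Pa.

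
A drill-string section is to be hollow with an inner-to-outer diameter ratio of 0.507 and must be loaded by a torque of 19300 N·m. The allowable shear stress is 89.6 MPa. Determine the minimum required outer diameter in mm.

For a hollow shaft with d_i/d_o = 0.507: τ_max = 16T/(π d_o³ (1−k⁴)), so d_o = [16T/(π τ_allow (1−k⁴))]^(1/3) = [16·19300/(π·8.96×10^7·0.9339)]^(1/3) = 0.1055 m.

106 mm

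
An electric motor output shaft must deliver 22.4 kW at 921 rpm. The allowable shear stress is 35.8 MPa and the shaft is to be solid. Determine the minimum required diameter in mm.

ω = 2π·921/60 = 96.45 rad/s, so T = P/ω = 22.4×10³ / 96.45 = 232.3 N·m.
For a solid shaft τ_max = 16T/(πd³), so d = (16T/(π τ_allow))^(1/3) = (16·232.3/(π·3.58×10^7))^(1/3) = 0.03209 m.

32.1 mm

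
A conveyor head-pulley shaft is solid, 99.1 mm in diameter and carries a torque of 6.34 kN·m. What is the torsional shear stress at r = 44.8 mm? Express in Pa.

J = πd⁴/32 = π(0.0991)⁴/32 = 9.469×10^-6 m⁴.
Shear stress varies linearly with radius: τ = T·r/J = 6340 × 0.0448 / 9.469×10^-6 = 3.000×10^7 Pa.

3.00e7 Pa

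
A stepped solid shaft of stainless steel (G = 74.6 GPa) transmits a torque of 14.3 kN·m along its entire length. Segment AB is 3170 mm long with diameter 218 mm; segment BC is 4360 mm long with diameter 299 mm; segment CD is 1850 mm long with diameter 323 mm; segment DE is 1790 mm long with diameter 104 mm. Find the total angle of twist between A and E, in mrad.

J_AB = π(0.218)⁴/32 = 2.22×10^-4 m⁴; J_BC = π(0.299)⁴/32 = 7.85×10^-4 m⁴; J_CD = π(0.323)⁴/32 = 1.07×10^-3 m⁴; J_DE = π(0.104)⁴/32 = 1.15×10^-5 m⁴.
θ = (T/G)·Σ L_i/J_i = (14300/74.6×10⁹)·(3.17/2.22×10^-4 + 4.36/7.85×10^-4 + 1.85/1.07×10^-3 + 1.79/1.15×10^-5) = 0.03401 rad.

34.0 mrad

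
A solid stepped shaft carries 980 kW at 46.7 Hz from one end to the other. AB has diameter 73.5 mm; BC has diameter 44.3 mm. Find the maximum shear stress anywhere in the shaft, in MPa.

ω = 2π·46.7 = 293.4 rad/s, so T = P/ω = 980×10³ / 293.4 = 3340 N·m.
Under the same torque, τ_max = 16T/(πd³) is largest where d is smallest — segment BC (d = 44.3 mm).
τ_max = 16·3340/(π·(0.0443)³) = 1.957×10^8 Pa.

196 MPa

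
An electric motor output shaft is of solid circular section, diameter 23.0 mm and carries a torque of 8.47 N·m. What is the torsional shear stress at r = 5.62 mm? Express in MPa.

1.73 MPa

J = πd⁴/32 = π(0.0230)⁴/32 = 2.747×10^-8 m⁴.
Shear stress varies linearly with radius: τ = T·r/J = 8.470 × 0.00562 / 2.747×10^-8 = 1.733×10^6 Pa.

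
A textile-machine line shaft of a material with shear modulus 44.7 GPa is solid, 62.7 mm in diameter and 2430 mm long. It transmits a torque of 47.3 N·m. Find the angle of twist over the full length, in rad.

0.00169 rad

J = πd⁴/32 = π(0.0627)⁴/32 = 1.517×10^-6 m⁴.
θ = T·L/(G·J) = 47.30 × 2.43 / (44.7×10⁹ × 1.517×10^-6) = 1.695×10^-3 rad.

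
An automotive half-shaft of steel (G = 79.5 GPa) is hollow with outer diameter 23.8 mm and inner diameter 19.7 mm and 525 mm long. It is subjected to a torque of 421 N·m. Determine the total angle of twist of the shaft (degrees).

J = π(d_o⁴ − d_i⁴)/32 = π(0.0238⁴ − 0.0197⁴)/32 = 1.671×10^-8 m⁴.
θ = T·L/(G·J) = 421.0 × 0.525 / (79.5×10⁹ × 1.671×10^-8) = 0.1663 rad.

9.53°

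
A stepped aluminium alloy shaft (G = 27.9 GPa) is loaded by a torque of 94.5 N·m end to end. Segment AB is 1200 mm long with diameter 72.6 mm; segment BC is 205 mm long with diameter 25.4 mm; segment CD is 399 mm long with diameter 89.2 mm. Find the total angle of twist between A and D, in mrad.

J_AB = π(0.0726)⁴/32 = 2.73×10^-6 m⁴; J_BC = π(0.0254)⁴/32 = 4.09×10^-8 m⁴; J_CD = π(0.0892)⁴/32 = 6.22×10^-6 m⁴.
θ = (T/G)·Σ L_i/J_i = (94.50/27.9×10⁹)·(1.20/2.73×10^-6 + 0.205/4.09×10^-8 + 0.399/6.22×10^-6) = 0.01870 rad.

18.7 mrad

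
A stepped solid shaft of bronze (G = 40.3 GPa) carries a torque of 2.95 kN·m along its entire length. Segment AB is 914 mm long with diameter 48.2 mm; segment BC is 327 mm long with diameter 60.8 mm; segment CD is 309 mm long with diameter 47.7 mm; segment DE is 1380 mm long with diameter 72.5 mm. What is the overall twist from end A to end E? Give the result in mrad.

226 mrad

J_AB = π(0.0482)⁴/32 = 5.30×10^-7 m⁴; J_BC = π(0.0608)⁴/32 = 1.34×10^-6 m⁴; J_CD = π(0.0477)⁴/32 = 5.08×10^-7 m⁴; J_DE = π(0.0725)⁴/32 = 2.71×10^-6 m⁴.
θ = (T/G)·Σ L_i/J_i = (2950/40.3×10⁹)·(0.914/5.30×10^-7 + 0.327/1.34×10^-6 + 0.309/5.08×10^-7 + 1.38/2.71×10^-6) = 0.2259 rad.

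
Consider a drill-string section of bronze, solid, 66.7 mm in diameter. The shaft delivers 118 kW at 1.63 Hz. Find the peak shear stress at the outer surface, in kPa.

ω = 2π·1.63 = 10.24 rad/s, so T = P/ω = 118×10³ / 10.24 = 11520 N·m.
J = πd⁴/32 = π(0.0667)⁴/32 = 1.943×10^-6 m⁴.
τ_max = T·r/J = 11520 × 0.0334 / 1.943×10^-6 = 1.977×10^8 Pa.

198000 kPa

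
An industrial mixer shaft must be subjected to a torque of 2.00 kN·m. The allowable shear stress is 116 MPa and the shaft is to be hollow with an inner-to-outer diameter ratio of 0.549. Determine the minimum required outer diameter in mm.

For a hollow shaft with d_i/d_o = 0.549: τ_max = 16T/(π d_o³ (1−k⁴)), so d_o = [16T/(π τ_allow (1−k⁴))]^(1/3) = [16·2000/(π·1.16×10^8·0.9092)]^(1/3) = 0.04588 m.

45.9 mm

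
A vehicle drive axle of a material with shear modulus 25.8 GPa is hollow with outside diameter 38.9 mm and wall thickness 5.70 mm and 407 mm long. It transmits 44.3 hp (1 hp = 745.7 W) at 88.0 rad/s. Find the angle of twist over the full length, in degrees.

ω = 88.0 rad/s, so T = P/ω = 44.3×745.7 / 88.00 = 375.4 N·m.
J = π(d_o⁴ − d_i⁴)/32 = π(0.0389⁴ − 0.0275⁴)/32 = 1.687×10^-7 m⁴.
θ = T·L/(G·J) = 375.4 × 0.407 / (25.8×10⁹ × 1.687×10^-7) = 0.03511 rad.

2.01°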